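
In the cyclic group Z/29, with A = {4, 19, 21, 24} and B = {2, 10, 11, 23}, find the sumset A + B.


Work in Z/29Z: reduce every sum a + b modulo 29.
Enumerate all 16 pairs:
a = 4: 4+2=6, 4+10=14, 4+11=15, 4+23=27
a = 19: 19+2=21, 19+10=0, 19+11=1, 19+23=13
a = 21: 21+2=23, 21+10=2, 21+11=3, 21+23=15
a = 24: 24+2=26, 24+10=5, 24+11=6, 24+23=18
Distinct residues collected: {0, 1, 2, 3, 5, 6, 13, 14, 15, 18, 21, 23, 26, 27}
|A + B| = 14 (out of 29 total residues).

A + B = {0, 1, 2, 3, 5, 6, 13, 14, 15, 18, 21, 23, 26, 27}


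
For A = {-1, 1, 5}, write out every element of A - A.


A - A = {a - a' : a, a' ∈ A}.
Compute a - a' for each ordered pair (a, a'):
a = -1: -1--1=0, -1-1=-2, -1-5=-6
a = 1: 1--1=2, 1-1=0, 1-5=-4
a = 5: 5--1=6, 5-1=4, 5-5=0
Collecting distinct values (and noting 0 appears from a-a):
A - A = {-6, -4, -2, 0, 2, 4, 6}
|A - A| = 7

A - A = {-6, -4, -2, 0, 2, 4, 6}


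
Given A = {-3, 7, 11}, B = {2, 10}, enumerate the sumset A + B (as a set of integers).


A + B = {a + b : a ∈ A, b ∈ B}.
Enumerate all |A|·|B| = 3·2 = 6 pairs (a, b) and collect distinct sums.
a = -3: -3+2=-1, -3+10=7
a = 7: 7+2=9, 7+10=17
a = 11: 11+2=13, 11+10=21
Collecting distinct sums: A + B = {-1, 7, 9, 13, 17, 21}
|A + B| = 6

A + B = {-1, 7, 9, 13, 17, 21}


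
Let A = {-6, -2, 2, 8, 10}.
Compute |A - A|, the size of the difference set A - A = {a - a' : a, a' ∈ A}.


A - A = {a - a' : a, a' ∈ A}; |A| = 5.
Bounds: 2|A|-1 ≤ |A - A| ≤ |A|² - |A| + 1, i.e. 9 ≤ |A - A| ≤ 21.
Note: 0 ∈ A - A always (from a - a). The set is symmetric: if d ∈ A - A then -d ∈ A - A.
Enumerate nonzero differences d = a - a' with a > a' (then include -d):
Positive differences: {2, 4, 6, 8, 10, 12, 14, 16}
Full difference set: {0} ∪ (positive diffs) ∪ (negative diffs).
|A - A| = 1 + 2·8 = 17 (matches direct enumeration: 17).

|A - A| = 17


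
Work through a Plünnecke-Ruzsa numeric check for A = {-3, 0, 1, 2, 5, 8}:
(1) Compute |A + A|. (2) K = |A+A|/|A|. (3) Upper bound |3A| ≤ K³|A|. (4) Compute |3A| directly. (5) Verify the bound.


|A| = 6.
Step 1: Compute A + A by enumerating all 36 pairs.
A + A = {-6, -3, -2, -1, 0, 1, 2, 3, 4, 5, 6, 7, 8, 9, 10, 13, 16}, so |A + A| = 17.
Step 2: Doubling constant K = |A + A|/|A| = 17/6 = 17/6 ≈ 2.8333.
Step 3: Plünnecke-Ruzsa gives |3A| ≤ K³·|A| = (2.8333)³ · 6 ≈ 136.4722.
Step 4: Compute 3A = A + A + A directly by enumerating all triples (a,b,c) ∈ A³; |3A| = 28.
Step 5: Check 28 ≤ 136.4722? Yes ✓.

K = 17/6, Plünnecke-Ruzsa bound K³|A| ≈ 136.4722, |3A| = 28, inequality holds.


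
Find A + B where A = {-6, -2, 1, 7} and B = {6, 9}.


A + B = {a + b : a ∈ A, b ∈ B}.
Enumerate all |A|·|B| = 4·2 = 8 pairs (a, b) and collect distinct sums.
a = -6: -6+6=0, -6+9=3
a = -2: -2+6=4, -2+9=7
a = 1: 1+6=7, 1+9=10
a = 7: 7+6=13, 7+9=16
Collecting distinct sums: A + B = {0, 3, 4, 7, 10, 13, 16}
|A + B| = 7

A + B = {0, 3, 4, 7, 10, 13, 16}


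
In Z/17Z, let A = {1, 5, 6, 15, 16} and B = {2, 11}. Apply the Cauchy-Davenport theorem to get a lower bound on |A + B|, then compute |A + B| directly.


Cauchy-Davenport: |A + B| ≥ min(p, |A| + |B| - 1) for A, B nonempty in Z/pZ.
|A| = 5, |B| = 2, p = 17.
CD lower bound = min(17, 5 + 2 - 1) = min(17, 6) = 6.
Compute A + B mod 17 directly:
a = 1: 1+2=3, 1+11=12
a = 5: 5+2=7, 5+11=16
a = 6: 6+2=8, 6+11=0
a = 15: 15+2=0, 15+11=9
a = 16: 16+2=1, 16+11=10
A + B = {0, 1, 3, 7, 8, 9, 10, 12, 16}, so |A + B| = 9.
Verify: 9 ≥ 6? Yes ✓.

CD lower bound = 6, actual |A + B| = 9.


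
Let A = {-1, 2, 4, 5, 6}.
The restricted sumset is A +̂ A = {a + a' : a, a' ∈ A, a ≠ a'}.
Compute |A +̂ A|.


Restricted sumset: A +̂ A = {a + a' : a ∈ A, a' ∈ A, a ≠ a'}.
Equivalently, take A + A and drop any sum 2a that is achievable ONLY as a + a for a ∈ A (i.e. sums representable only with equal summands).
Enumerate pairs (a, a') with a < a' (symmetric, so each unordered pair gives one sum; this covers all a ≠ a'):
  -1 + 2 = 1
  -1 + 4 = 3
  -1 + 5 = 4
  -1 + 6 = 5
  2 + 4 = 6
  2 + 5 = 7
  2 + 6 = 8
  4 + 5 = 9
  4 + 6 = 10
  5 + 6 = 11
Collected distinct sums: {1, 3, 4, 5, 6, 7, 8, 9, 10, 11}
|A +̂ A| = 10
(Reference bound: |A +̂ A| ≥ 2|A| - 3 for |A| ≥ 2, with |A| = 5 giving ≥ 7.)

|A +̂ A| = 10


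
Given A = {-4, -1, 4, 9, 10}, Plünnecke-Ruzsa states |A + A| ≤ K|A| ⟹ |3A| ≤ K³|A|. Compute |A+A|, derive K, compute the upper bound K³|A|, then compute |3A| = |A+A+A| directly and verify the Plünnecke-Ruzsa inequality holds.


|A| = 5.
Step 1: Compute A + A by enumerating all 25 pairs.
A + A = {-8, -5, -2, 0, 3, 5, 6, 8, 9, 13, 14, 18, 19, 20}, so |A + A| = 14.
Step 2: Doubling constant K = |A + A|/|A| = 14/5 = 14/5 ≈ 2.8000.
Step 3: Plünnecke-Ruzsa gives |3A| ≤ K³·|A| = (2.8000)³ · 5 ≈ 109.7600.
Step 4: Compute 3A = A + A + A directly by enumerating all triples (a,b,c) ∈ A³; |3A| = 29.
Step 5: Check 29 ≤ 109.7600? Yes ✓.

K = 14/5, Plünnecke-Ruzsa bound K³|A| ≈ 109.7600, |3A| = 29, inequality holds.


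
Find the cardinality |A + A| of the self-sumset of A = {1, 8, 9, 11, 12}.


A + A = {a + a' : a, a' ∈ A}; |A| = 5.
General bounds: 2|A| - 1 ≤ |A + A| ≤ |A|(|A|+1)/2, i.e. 9 ≤ |A + A| ≤ 15.
Lower bound 2|A|-1 is attained iff A is an arithmetic progression.
Enumerate sums a + a' for a ≤ a' (symmetric, so this suffices):
a = 1: 1+1=2, 1+8=9, 1+9=10, 1+11=12, 1+12=13
a = 8: 8+8=16, 8+9=17, 8+11=19, 8+12=20
a = 9: 9+9=18, 9+11=20, 9+12=21
a = 11: 11+11=22, 11+12=23
a = 12: 12+12=24
Distinct sums: {2, 9, 10, 12, 13, 16, 17, 18, 19, 20, 21, 22, 23, 24}
|A + A| = 14

|A + A| = 14


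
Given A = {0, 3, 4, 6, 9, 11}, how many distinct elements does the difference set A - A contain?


A - A = {a - a' : a, a' ∈ A}; |A| = 6.
Bounds: 2|A|-1 ≤ |A - A| ≤ |A|² - |A| + 1, i.e. 11 ≤ |A - A| ≤ 31.
Note: 0 ∈ A - A always (from a - a). The set is symmetric: if d ∈ A - A then -d ∈ A - A.
Enumerate nonzero differences d = a - a' with a > a' (then include -d):
Positive differences: {1, 2, 3, 4, 5, 6, 7, 8, 9, 11}
Full difference set: {0} ∪ (positive diffs) ∪ (negative diffs).
|A - A| = 1 + 2·10 = 21 (matches direct enumeration: 21).

|A - A| = 21


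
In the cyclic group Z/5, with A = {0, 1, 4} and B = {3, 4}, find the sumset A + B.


Work in Z/5Z: reduce every sum a + b modulo 5.
Enumerate all 6 pairs:
a = 0: 0+3=3, 0+4=4
a = 1: 1+3=4, 1+4=0
a = 4: 4+3=2, 4+4=3
Distinct residues collected: {0, 2, 3, 4}
|A + B| = 4 (out of 5 total residues).

A + B = {0, 2, 3, 4}


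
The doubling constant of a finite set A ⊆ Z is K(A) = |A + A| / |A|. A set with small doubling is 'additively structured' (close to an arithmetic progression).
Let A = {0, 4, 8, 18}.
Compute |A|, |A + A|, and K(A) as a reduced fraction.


|A| = 4.
Compute A + A by enumerating all 16 pairs.
A + A = {0, 4, 8, 12, 16, 18, 22, 26, 36}, so |A + A| = 9.
K = |A + A| / |A| = 9/4 (already in lowest terms) ≈ 2.2500.
Reference: AP of size 4 gives K = 7/4 ≈ 1.7500; a fully generic set of size 4 gives K ≈ 2.5000.

|A| = 4, |A + A| = 9, K = 9/4.


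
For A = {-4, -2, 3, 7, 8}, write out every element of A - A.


A - A = {a - a' : a, a' ∈ A}.
Compute a - a' for each ordered pair (a, a'):
a = -4: -4--4=0, -4--2=-2, -4-3=-7, -4-7=-11, -4-8=-12
a = -2: -2--4=2, -2--2=0, -2-3=-5, -2-7=-9, -2-8=-10
a = 3: 3--4=7, 3--2=5, 3-3=0, 3-7=-4, 3-8=-5
a = 7: 7--4=11, 7--2=9, 7-3=4, 7-7=0, 7-8=-1
a = 8: 8--4=12, 8--2=10, 8-3=5, 8-7=1, 8-8=0
Collecting distinct values (and noting 0 appears from a-a):
A - A = {-12, -11, -10, -9, -7, -5, -4, -2, -1, 0, 1, 2, 4, 5, 7, 9, 10, 11, 12}
|A - A| = 19

A - A = {-12, -11, -10, -9, -7, -5, -4, -2, -1, 0, 1, 2, 4, 5, 7, 9, 10, 11, 12}


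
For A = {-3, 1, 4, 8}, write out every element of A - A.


A - A = {a - a' : a, a' ∈ A}.
Compute a - a' for each ordered pair (a, a'):
a = -3: -3--3=0, -3-1=-4, -3-4=-7, -3-8=-11
a = 1: 1--3=4, 1-1=0, 1-4=-3, 1-8=-7
a = 4: 4--3=7, 4-1=3, 4-4=0, 4-8=-4
a = 8: 8--3=11, 8-1=7, 8-4=4, 8-8=0
Collecting distinct values (and noting 0 appears from a-a):
A - A = {-11, -7, -4, -3, 0, 3, 4, 7, 11}
|A - A| = 9

A - A = {-11, -7, -4, -3, 0, 3, 4, 7, 11}


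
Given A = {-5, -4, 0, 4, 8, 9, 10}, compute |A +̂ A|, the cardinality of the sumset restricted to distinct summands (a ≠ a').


Restricted sumset: A +̂ A = {a + a' : a ∈ A, a' ∈ A, a ≠ a'}.
Equivalently, take A + A and drop any sum 2a that is achievable ONLY as a + a for a ∈ A (i.e. sums representable only with equal summands).
Enumerate pairs (a, a') with a < a' (symmetric, so each unordered pair gives one sum; this covers all a ≠ a'):
  -5 + -4 = -9
  -5 + 0 = -5
  -5 + 4 = -1
  -5 + 8 = 3
  -5 + 9 = 4
  -5 + 10 = 5
  -4 + 0 = -4
  -4 + 4 = 0
  -4 + 8 = 4
  -4 + 9 = 5
  -4 + 10 = 6
  0 + 4 = 4
  0 + 8 = 8
  0 + 9 = 9
  0 + 10 = 10
  4 + 8 = 12
  4 + 9 = 13
  4 + 10 = 14
  8 + 9 = 17
  8 + 10 = 18
  9 + 10 = 19
Collected distinct sums: {-9, -5, -4, -1, 0, 3, 4, 5, 6, 8, 9, 10, 12, 13, 14, 17, 18, 19}
|A +̂ A| = 18
(Reference bound: |A +̂ A| ≥ 2|A| - 3 for |A| ≥ 2, with |A| = 7 giving ≥ 11.)

|A +̂ A| = 18


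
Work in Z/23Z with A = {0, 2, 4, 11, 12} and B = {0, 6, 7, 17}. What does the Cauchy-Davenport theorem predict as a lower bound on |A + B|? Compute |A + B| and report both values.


Cauchy-Davenport: |A + B| ≥ min(p, |A| + |B| - 1) for A, B nonempty in Z/pZ.
|A| = 5, |B| = 4, p = 23.
CD lower bound = min(23, 5 + 4 - 1) = min(23, 8) = 8.
Compute A + B mod 23 directly:
a = 0: 0+0=0, 0+6=6, 0+7=7, 0+17=17
a = 2: 2+0=2, 2+6=8, 2+7=9, 2+17=19
a = 4: 4+0=4, 4+6=10, 4+7=11, 4+17=21
a = 11: 11+0=11, 11+6=17, 11+7=18, 11+17=5
a = 12: 12+0=12, 12+6=18, 12+7=19, 12+17=6
A + B = {0, 2, 4, 5, 6, 7, 8, 9, 10, 11, 12, 17, 18, 19, 21}, so |A + B| = 15.
Verify: 15 ≥ 8? Yes ✓.

CD lower bound = 8, actual |A + B| = 15.


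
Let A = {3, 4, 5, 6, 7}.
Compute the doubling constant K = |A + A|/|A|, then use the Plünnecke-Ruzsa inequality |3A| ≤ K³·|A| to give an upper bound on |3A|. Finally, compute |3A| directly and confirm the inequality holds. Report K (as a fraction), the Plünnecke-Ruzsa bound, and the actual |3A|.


|A| = 5.
Step 1: Compute A + A by enumerating all 25 pairs.
A + A = {6, 7, 8, 9, 10, 11, 12, 13, 14}, so |A + A| = 9.
Step 2: Doubling constant K = |A + A|/|A| = 9/5 = 9/5 ≈ 1.8000.
Step 3: Plünnecke-Ruzsa gives |3A| ≤ K³·|A| = (1.8000)³ · 5 ≈ 29.1600.
Step 4: Compute 3A = A + A + A directly by enumerating all triples (a,b,c) ∈ A³; |3A| = 13.
Step 5: Check 13 ≤ 29.1600? Yes ✓.

K = 9/5, Plünnecke-Ruzsa bound K³|A| ≈ 29.1600, |3A| = 13, inequality holds.


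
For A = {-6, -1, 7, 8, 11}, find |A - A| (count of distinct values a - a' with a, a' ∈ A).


A - A = {a - a' : a, a' ∈ A}; |A| = 5.
Bounds: 2|A|-1 ≤ |A - A| ≤ |A|² - |A| + 1, i.e. 9 ≤ |A - A| ≤ 21.
Note: 0 ∈ A - A always (from a - a). The set is symmetric: if d ∈ A - A then -d ∈ A - A.
Enumerate nonzero differences d = a - a' with a > a' (then include -d):
Positive differences: {1, 3, 4, 5, 8, 9, 12, 13, 14, 17}
Full difference set: {0} ∪ (positive diffs) ∪ (negative diffs).
|A - A| = 1 + 2·10 = 21 (matches direct enumeration: 21).

|A - A| = 21


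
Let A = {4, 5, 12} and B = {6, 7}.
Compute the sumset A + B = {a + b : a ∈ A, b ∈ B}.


A + B = {a + b : a ∈ A, b ∈ B}.
Enumerate all |A|·|B| = 3·2 = 6 pairs (a, b) and collect distinct sums.
a = 4: 4+6=10, 4+7=11
a = 5: 5+6=11, 5+7=12
a = 12: 12+6=18, 12+7=19
Collecting distinct sums: A + B = {10, 11, 12, 18, 19}
|A + B| = 5

A + B = {10, 11, 12, 18, 19}


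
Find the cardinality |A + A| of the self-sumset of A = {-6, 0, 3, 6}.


A + A = {a + a' : a, a' ∈ A}; |A| = 4.
General bounds: 2|A| - 1 ≤ |A + A| ≤ |A|(|A|+1)/2, i.e. 7 ≤ |A + A| ≤ 10.
Lower bound 2|A|-1 is attained iff A is an arithmetic progression.
Enumerate sums a + a' for a ≤ a' (symmetric, so this suffices):
a = -6: -6+-6=-12, -6+0=-6, -6+3=-3, -6+6=0
a = 0: 0+0=0, 0+3=3, 0+6=6
a = 3: 3+3=6, 3+6=9
a = 6: 6+6=12
Distinct sums: {-12, -6, -3, 0, 3, 6, 9, 12}
|A + A| = 8

|A + A| = 8


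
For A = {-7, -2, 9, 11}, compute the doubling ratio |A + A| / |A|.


|A| = 4.
Compute A + A by enumerating all 16 pairs.
A + A = {-14, -9, -4, 2, 4, 7, 9, 18, 20, 22}, so |A + A| = 10.
K = |A + A| / |A| = 10/4 = 5/2 ≈ 2.5000.
Reference: AP of size 4 gives K = 7/4 ≈ 1.7500; a fully generic set of size 4 gives K ≈ 2.5000.

|A| = 4, |A + A| = 10, K = 10/4 = 5/2.


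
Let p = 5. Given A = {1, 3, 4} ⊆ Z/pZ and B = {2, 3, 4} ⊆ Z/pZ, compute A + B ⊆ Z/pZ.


Work in Z/5Z: reduce every sum a + b modulo 5.
Enumerate all 9 pairs:
a = 1: 1+2=3, 1+3=4, 1+4=0
a = 3: 3+2=0, 3+3=1, 3+4=2
a = 4: 4+2=1, 4+3=2, 4+4=3
Distinct residues collected: {0, 1, 2, 3, 4}
|A + B| = 5 (out of 5 total residues).

A + B = {0, 1, 2, 3, 4}


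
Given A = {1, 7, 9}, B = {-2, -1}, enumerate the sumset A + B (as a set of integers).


A + B = {a + b : a ∈ A, b ∈ B}.
Enumerate all |A|·|B| = 3·2 = 6 pairs (a, b) and collect distinct sums.
a = 1: 1+-2=-1, 1+-1=0
a = 7: 7+-2=5, 7+-1=6
a = 9: 9+-2=7, 9+-1=8
Collecting distinct sums: A + B = {-1, 0, 5, 6, 7, 8}
|A + B| = 6

A + B = {-1, 0, 5, 6, 7, 8}


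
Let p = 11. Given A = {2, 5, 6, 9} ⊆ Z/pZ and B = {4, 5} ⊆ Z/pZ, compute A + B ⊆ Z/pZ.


Work in Z/11Z: reduce every sum a + b modulo 11.
Enumerate all 8 pairs:
a = 2: 2+4=6, 2+5=7
a = 5: 5+4=9, 5+5=10
a = 6: 6+4=10, 6+5=0
a = 9: 9+4=2, 9+5=3
Distinct residues collected: {0, 2, 3, 6, 7, 9, 10}
|A + B| = 7 (out of 11 total residues).

A + B = {0, 2, 3, 6, 7, 9, 10}


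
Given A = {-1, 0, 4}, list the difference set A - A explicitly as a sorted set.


A - A = {a - a' : a, a' ∈ A}.
Compute a - a' for each ordered pair (a, a'):
a = -1: -1--1=0, -1-0=-1, -1-4=-5
a = 0: 0--1=1, 0-0=0, 0-4=-4
a = 4: 4--1=5, 4-0=4, 4-4=0
Collecting distinct values (and noting 0 appears from a-a):
A - A = {-5, -4, -1, 0, 1, 4, 5}
|A - A| = 7

A - A = {-5, -4, -1, 0, 1, 4, 5}


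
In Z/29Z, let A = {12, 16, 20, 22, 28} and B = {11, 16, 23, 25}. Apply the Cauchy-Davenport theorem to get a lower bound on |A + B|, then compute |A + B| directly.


Cauchy-Davenport: |A + B| ≥ min(p, |A| + |B| - 1) for A, B nonempty in Z/pZ.
|A| = 5, |B| = 4, p = 29.
CD lower bound = min(29, 5 + 4 - 1) = min(29, 8) = 8.
Compute A + B mod 29 directly:
a = 12: 12+11=23, 12+16=28, 12+23=6, 12+25=8
a = 16: 16+11=27, 16+16=3, 16+23=10, 16+25=12
a = 20: 20+11=2, 20+16=7, 20+23=14, 20+25=16
a = 22: 22+11=4, 22+16=9, 22+23=16, 22+25=18
a = 28: 28+11=10, 28+16=15, 28+23=22, 28+25=24
A + B = {2, 3, 4, 6, 7, 8, 9, 10, 12, 14, 15, 16, 18, 22, 23, 24, 27, 28}, so |A + B| = 18.
Verify: 18 ≥ 8? Yes ✓.

CD lower bound = 8, actual |A + B| = 18.


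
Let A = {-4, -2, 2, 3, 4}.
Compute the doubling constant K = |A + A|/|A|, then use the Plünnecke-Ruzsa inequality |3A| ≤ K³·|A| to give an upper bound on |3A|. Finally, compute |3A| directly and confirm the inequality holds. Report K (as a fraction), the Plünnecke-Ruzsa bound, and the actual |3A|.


|A| = 5.
Step 1: Compute A + A by enumerating all 25 pairs.
A + A = {-8, -6, -4, -2, -1, 0, 1, 2, 4, 5, 6, 7, 8}, so |A + A| = 13.
Step 2: Doubling constant K = |A + A|/|A| = 13/5 = 13/5 ≈ 2.6000.
Step 3: Plünnecke-Ruzsa gives |3A| ≤ K³·|A| = (2.6000)³ · 5 ≈ 87.8800.
Step 4: Compute 3A = A + A + A directly by enumerating all triples (a,b,c) ∈ A³; |3A| = 22.
Step 5: Check 22 ≤ 87.8800? Yes ✓.

K = 13/5, Plünnecke-Ruzsa bound K³|A| ≈ 87.8800, |3A| = 22, inequality holds.


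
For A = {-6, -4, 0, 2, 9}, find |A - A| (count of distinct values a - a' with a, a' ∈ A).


A - A = {a - a' : a, a' ∈ A}; |A| = 5.
Bounds: 2|A|-1 ≤ |A - A| ≤ |A|² - |A| + 1, i.e. 9 ≤ |A - A| ≤ 21.
Note: 0 ∈ A - A always (from a - a). The set is symmetric: if d ∈ A - A then -d ∈ A - A.
Enumerate nonzero differences d = a - a' with a > a' (then include -d):
Positive differences: {2, 4, 6, 7, 8, 9, 13, 15}
Full difference set: {0} ∪ (positive diffs) ∪ (negative diffs).
|A - A| = 1 + 2·8 = 17 (matches direct enumeration: 17).

|A - A| = 17


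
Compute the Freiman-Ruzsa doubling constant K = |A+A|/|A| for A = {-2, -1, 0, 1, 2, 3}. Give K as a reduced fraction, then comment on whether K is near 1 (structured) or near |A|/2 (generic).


|A| = 6.
Compute A + A by enumerating all 36 pairs.
A + A = {-4, -3, -2, -1, 0, 1, 2, 3, 4, 5, 6}, so |A + A| = 11.
K = |A + A| / |A| = 11/6 (already in lowest terms) ≈ 1.8333.
Reference: AP of size 6 gives K = 11/6 ≈ 1.8333; a fully generic set of size 6 gives K ≈ 3.5000.

|A| = 6, |A + A| = 11, K = 11/6.


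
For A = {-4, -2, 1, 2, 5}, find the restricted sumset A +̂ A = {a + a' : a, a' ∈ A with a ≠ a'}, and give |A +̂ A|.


Restricted sumset: A +̂ A = {a + a' : a ∈ A, a' ∈ A, a ≠ a'}.
Equivalently, take A + A and drop any sum 2a that is achievable ONLY as a + a for a ∈ A (i.e. sums representable only with equal summands).
Enumerate pairs (a, a') with a < a' (symmetric, so each unordered pair gives one sum; this covers all a ≠ a'):
  -4 + -2 = -6
  -4 + 1 = -3
  -4 + 2 = -2
  -4 + 5 = 1
  -2 + 1 = -1
  -2 + 2 = 0
  -2 + 5 = 3
  1 + 2 = 3
  1 + 5 = 6
  2 + 5 = 7
Collected distinct sums: {-6, -3, -2, -1, 0, 1, 3, 6, 7}
|A +̂ A| = 9
(Reference bound: |A +̂ A| ≥ 2|A| - 3 for |A| ≥ 2, with |A| = 5 giving ≥ 7.)

|A +̂ A| = 9


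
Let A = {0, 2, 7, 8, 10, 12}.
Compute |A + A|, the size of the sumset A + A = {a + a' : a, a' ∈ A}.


A + A = {a + a' : a, a' ∈ A}; |A| = 6.
General bounds: 2|A| - 1 ≤ |A + A| ≤ |A|(|A|+1)/2, i.e. 11 ≤ |A + A| ≤ 21.
Lower bound 2|A|-1 is attained iff A is an arithmetic progression.
Enumerate sums a + a' for a ≤ a' (symmetric, so this suffices):
a = 0: 0+0=0, 0+2=2, 0+7=7, 0+8=8, 0+10=10, 0+12=12
a = 2: 2+2=4, 2+7=9, 2+8=10, 2+10=12, 2+12=14
a = 7: 7+7=14, 7+8=15, 7+10=17, 7+12=19
a = 8: 8+8=16, 8+10=18, 8+12=20
a = 10: 10+10=20, 10+12=22
a = 12: 12+12=24
Distinct sums: {0, 2, 4, 7, 8, 9, 10, 12, 14, 15, 16, 17, 18, 19, 20, 22, 24}
|A + A| = 17

|A + A| = 17


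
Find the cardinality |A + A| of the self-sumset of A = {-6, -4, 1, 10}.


A + A = {a + a' : a, a' ∈ A}; |A| = 4.
General bounds: 2|A| - 1 ≤ |A + A| ≤ |A|(|A|+1)/2, i.e. 7 ≤ |A + A| ≤ 10.
Lower bound 2|A|-1 is attained iff A is an arithmetic progression.
Enumerate sums a + a' for a ≤ a' (symmetric, so this suffices):
a = -6: -6+-6=-12, -6+-4=-10, -6+1=-5, -6+10=4
a = -4: -4+-4=-8, -4+1=-3, -4+10=6
a = 1: 1+1=2, 1+10=11
a = 10: 10+10=20
Distinct sums: {-12, -10, -8, -5, -3, 2, 4, 6, 11, 20}
|A + A| = 10

|A + A| = 10


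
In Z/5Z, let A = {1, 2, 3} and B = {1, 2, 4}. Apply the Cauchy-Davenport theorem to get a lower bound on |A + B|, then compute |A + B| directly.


Cauchy-Davenport: |A + B| ≥ min(p, |A| + |B| - 1) for A, B nonempty in Z/pZ.
|A| = 3, |B| = 3, p = 5.
CD lower bound = min(5, 3 + 3 - 1) = min(5, 5) = 5.
Compute A + B mod 5 directly:
a = 1: 1+1=2, 1+2=3, 1+4=0
a = 2: 2+1=3, 2+2=4, 2+4=1
a = 3: 3+1=4, 3+2=0, 3+4=2
A + B = {0, 1, 2, 3, 4}, so |A + B| = 5.
Verify: 5 ≥ 5? Yes ✓.

CD lower bound = 5, actual |A + B| = 5.


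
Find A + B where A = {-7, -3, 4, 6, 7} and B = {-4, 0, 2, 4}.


A + B = {a + b : a ∈ A, b ∈ B}.
Enumerate all |A|·|B| = 5·4 = 20 pairs (a, b) and collect distinct sums.
a = -7: -7+-4=-11, -7+0=-7, -7+2=-5, -7+4=-3
a = -3: -3+-4=-7, -3+0=-3, -3+2=-1, -3+4=1
a = 4: 4+-4=0, 4+0=4, 4+2=6, 4+4=8
a = 6: 6+-4=2, 6+0=6, 6+2=8, 6+4=10
a = 7: 7+-4=3, 7+0=7, 7+2=9, 7+4=11
Collecting distinct sums: A + B = {-11, -7, -5, -3, -1, 0, 1, 2, 3, 4, 6, 7, 8, 9, 10, 11}
|A + B| = 16

A + B = {-11, -7, -5, -3, -1, 0, 1, 2, 3, 4, 6, 7, 8, 9, 10, 11}


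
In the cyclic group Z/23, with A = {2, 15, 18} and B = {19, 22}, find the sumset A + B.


Work in Z/23Z: reduce every sum a + b modulo 23.
Enumerate all 6 pairs:
a = 2: 2+19=21, 2+22=1
a = 15: 15+19=11, 15+22=14
a = 18: 18+19=14, 18+22=17
Distinct residues collected: {1, 11, 14, 17, 21}
|A + B| = 5 (out of 23 total residues).

A + B = {1, 11, 14, 17, 21}


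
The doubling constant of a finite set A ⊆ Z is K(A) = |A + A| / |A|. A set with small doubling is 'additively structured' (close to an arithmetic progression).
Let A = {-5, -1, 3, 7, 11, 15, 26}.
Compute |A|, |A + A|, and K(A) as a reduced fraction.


|A| = 7.
Compute A + A by enumerating all 49 pairs.
A + A = {-10, -6, -2, 2, 6, 10, 14, 18, 21, 22, 25, 26, 29, 30, 33, 37, 41, 52}, so |A + A| = 18.
K = |A + A| / |A| = 18/7 (already in lowest terms) ≈ 2.5714.
Reference: AP of size 7 gives K = 13/7 ≈ 1.8571; a fully generic set of size 7 gives K ≈ 4.0000.

|A| = 7, |A + A| = 18, K = 18/7.


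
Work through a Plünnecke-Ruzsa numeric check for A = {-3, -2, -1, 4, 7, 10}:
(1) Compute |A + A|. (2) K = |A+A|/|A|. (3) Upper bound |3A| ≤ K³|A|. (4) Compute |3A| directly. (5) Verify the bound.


|A| = 6.
Step 1: Compute A + A by enumerating all 36 pairs.
A + A = {-6, -5, -4, -3, -2, 1, 2, 3, 4, 5, 6, 7, 8, 9, 11, 14, 17, 20}, so |A + A| = 18.
Step 2: Doubling constant K = |A + A|/|A| = 18/6 = 18/6 ≈ 3.0000.
Step 3: Plünnecke-Ruzsa gives |3A| ≤ K³·|A| = (3.0000)³ · 6 ≈ 162.0000.
Step 4: Compute 3A = A + A + A directly by enumerating all triples (a,b,c) ∈ A³; |3A| = 33.
Step 5: Check 33 ≤ 162.0000? Yes ✓.

K = 18/6, Plünnecke-Ruzsa bound K³|A| ≈ 162.0000, |3A| = 33, inequality holds.


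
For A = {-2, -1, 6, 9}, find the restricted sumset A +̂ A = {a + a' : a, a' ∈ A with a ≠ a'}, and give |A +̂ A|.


Restricted sumset: A +̂ A = {a + a' : a ∈ A, a' ∈ A, a ≠ a'}.
Equivalently, take A + A and drop any sum 2a that is achievable ONLY as a + a for a ∈ A (i.e. sums representable only with equal summands).
Enumerate pairs (a, a') with a < a' (symmetric, so each unordered pair gives one sum; this covers all a ≠ a'):
  -2 + -1 = -3
  -2 + 6 = 4
  -2 + 9 = 7
  -1 + 6 = 5
  -1 + 9 = 8
  6 + 9 = 15
Collected distinct sums: {-3, 4, 5, 7, 8, 15}
|A +̂ A| = 6
(Reference bound: |A +̂ A| ≥ 2|A| - 3 for |A| ≥ 2, with |A| = 4 giving ≥ 5.)

|A +̂ A| = 6


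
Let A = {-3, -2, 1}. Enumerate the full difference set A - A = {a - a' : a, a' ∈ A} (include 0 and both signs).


A - A = {a - a' : a, a' ∈ A}.
Compute a - a' for each ordered pair (a, a'):
a = -3: -3--3=0, -3--2=-1, -3-1=-4
a = -2: -2--3=1, -2--2=0, -2-1=-3
a = 1: 1--3=4, 1--2=3, 1-1=0
Collecting distinct values (and noting 0 appears from a-a):
A - A = {-4, -3, -1, 0, 1, 3, 4}
|A - A| = 7

A - A = {-4, -3, -1, 0, 1, 3, 4}


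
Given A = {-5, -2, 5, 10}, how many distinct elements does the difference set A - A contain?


A - A = {a - a' : a, a' ∈ A}; |A| = 4.
Bounds: 2|A|-1 ≤ |A - A| ≤ |A|² - |A| + 1, i.e. 7 ≤ |A - A| ≤ 13.
Note: 0 ∈ A - A always (from a - a). The set is symmetric: if d ∈ A - A then -d ∈ A - A.
Enumerate nonzero differences d = a - a' with a > a' (then include -d):
Positive differences: {3, 5, 7, 10, 12, 15}
Full difference set: {0} ∪ (positive diffs) ∪ (negative diffs).
|A - A| = 1 + 2·6 = 13 (matches direct enumeration: 13).

|A - A| = 13


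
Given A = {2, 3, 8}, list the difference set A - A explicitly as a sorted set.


A - A = {a - a' : a, a' ∈ A}.
Compute a - a' for each ordered pair (a, a'):
a = 2: 2-2=0, 2-3=-1, 2-8=-6
a = 3: 3-2=1, 3-3=0, 3-8=-5
a = 8: 8-2=6, 8-3=5, 8-8=0
Collecting distinct values (and noting 0 appears from a-a):
A - A = {-6, -5, -1, 0, 1, 5, 6}
|A - A| = 7

A - A = {-6, -5, -1, 0, 1, 5, 6}


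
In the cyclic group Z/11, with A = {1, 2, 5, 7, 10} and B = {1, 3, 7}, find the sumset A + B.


Work in Z/11Z: reduce every sum a + b modulo 11.
Enumerate all 15 pairs:
a = 1: 1+1=2, 1+3=4, 1+7=8
a = 2: 2+1=3, 2+3=5, 2+7=9
a = 5: 5+1=6, 5+3=8, 5+7=1
a = 7: 7+1=8, 7+3=10, 7+7=3
a = 10: 10+1=0, 10+3=2, 10+7=6
Distinct residues collected: {0, 1, 2, 3, 4, 5, 6, 8, 9, 10}
|A + B| = 10 (out of 11 total residues).

A + B = {0, 1, 2, 3, 4, 5, 6, 8, 9, 10}


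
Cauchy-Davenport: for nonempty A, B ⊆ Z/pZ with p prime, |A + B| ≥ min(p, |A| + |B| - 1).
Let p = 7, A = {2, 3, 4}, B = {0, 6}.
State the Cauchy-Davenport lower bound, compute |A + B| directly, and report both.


Cauchy-Davenport: |A + B| ≥ min(p, |A| + |B| - 1) for A, B nonempty in Z/pZ.
|A| = 3, |B| = 2, p = 7.
CD lower bound = min(7, 3 + 2 - 1) = min(7, 4) = 4.
Compute A + B mod 7 directly:
a = 2: 2+0=2, 2+6=1
a = 3: 3+0=3, 3+6=2
a = 4: 4+0=4, 4+6=3
A + B = {1, 2, 3, 4}, so |A + B| = 4.
Verify: 4 ≥ 4? Yes ✓.

CD lower bound = 4, actual |A + B| = 4.


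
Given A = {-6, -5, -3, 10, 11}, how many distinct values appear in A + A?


A + A = {a + a' : a, a' ∈ A}; |A| = 5.
General bounds: 2|A| - 1 ≤ |A + A| ≤ |A|(|A|+1)/2, i.e. 9 ≤ |A + A| ≤ 15.
Lower bound 2|A|-1 is attained iff A is an arithmetic progression.
Enumerate sums a + a' for a ≤ a' (symmetric, so this suffices):
a = -6: -6+-6=-12, -6+-5=-11, -6+-3=-9, -6+10=4, -6+11=5
a = -5: -5+-5=-10, -5+-3=-8, -5+10=5, -5+11=6
a = -3: -3+-3=-6, -3+10=7, -3+11=8
a = 10: 10+10=20, 10+11=21
a = 11: 11+11=22
Distinct sums: {-12, -11, -10, -9, -8, -6, 4, 5, 6, 7, 8, 20, 21, 22}
|A + A| = 14

|A + A| = 14


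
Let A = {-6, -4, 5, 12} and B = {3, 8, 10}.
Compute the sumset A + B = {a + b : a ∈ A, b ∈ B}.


A + B = {a + b : a ∈ A, b ∈ B}.
Enumerate all |A|·|B| = 4·3 = 12 pairs (a, b) and collect distinct sums.
a = -6: -6+3=-3, -6+8=2, -6+10=4
a = -4: -4+3=-1, -4+8=4, -4+10=6
a = 5: 5+3=8, 5+8=13, 5+10=15
a = 12: 12+3=15, 12+8=20, 12+10=22
Collecting distinct sums: A + B = {-3, -1, 2, 4, 6, 8, 13, 15, 20, 22}
|A + B| = 10

A + B = {-3, -1, 2, 4, 6, 8, 13, 15, 20, 22}


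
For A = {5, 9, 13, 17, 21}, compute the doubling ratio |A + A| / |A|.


|A| = 5.
Compute A + A by enumerating all 25 pairs.
A + A = {10, 14, 18, 22, 26, 30, 34, 38, 42}, so |A + A| = 9.
K = |A + A| / |A| = 9/5 (already in lowest terms) ≈ 1.8000.
Reference: AP of size 5 gives K = 9/5 ≈ 1.8000; a fully generic set of size 5 gives K ≈ 3.0000.

|A| = 5, |A + A| = 9, K = 9/5.


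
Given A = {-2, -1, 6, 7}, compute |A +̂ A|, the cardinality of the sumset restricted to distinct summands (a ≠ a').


Restricted sumset: A +̂ A = {a + a' : a ∈ A, a' ∈ A, a ≠ a'}.
Equivalently, take A + A and drop any sum 2a that is achievable ONLY as a + a for a ∈ A (i.e. sums representable only with equal summands).
Enumerate pairs (a, a') with a < a' (symmetric, so each unordered pair gives one sum; this covers all a ≠ a'):
  -2 + -1 = -3
  -2 + 6 = 4
  -2 + 7 = 5
  -1 + 6 = 5
  -1 + 7 = 6
  6 + 7 = 13
Collected distinct sums: {-3, 4, 5, 6, 13}
|A +̂ A| = 5
(Reference bound: |A +̂ A| ≥ 2|A| - 3 for |A| ≥ 2, with |A| = 4 giving ≥ 5.)

|A +̂ A| = 5


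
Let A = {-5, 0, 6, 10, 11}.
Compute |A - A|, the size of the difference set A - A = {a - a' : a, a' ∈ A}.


A - A = {a - a' : a, a' ∈ A}; |A| = 5.
Bounds: 2|A|-1 ≤ |A - A| ≤ |A|² - |A| + 1, i.e. 9 ≤ |A - A| ≤ 21.
Note: 0 ∈ A - A always (from a - a). The set is symmetric: if d ∈ A - A then -d ∈ A - A.
Enumerate nonzero differences d = a - a' with a > a' (then include -d):
Positive differences: {1, 4, 5, 6, 10, 11, 15, 16}
Full difference set: {0} ∪ (positive diffs) ∪ (negative diffs).
|A - A| = 1 + 2·8 = 17 (matches direct enumeration: 17).

|A - A| = 17


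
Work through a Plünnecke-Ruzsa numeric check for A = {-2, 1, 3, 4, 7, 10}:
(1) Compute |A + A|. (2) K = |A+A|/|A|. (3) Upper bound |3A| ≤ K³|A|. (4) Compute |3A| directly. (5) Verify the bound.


|A| = 6.
Step 1: Compute A + A by enumerating all 36 pairs.
A + A = {-4, -1, 1, 2, 4, 5, 6, 7, 8, 10, 11, 13, 14, 17, 20}, so |A + A| = 15.
Step 2: Doubling constant K = |A + A|/|A| = 15/6 = 15/6 ≈ 2.5000.
Step 3: Plünnecke-Ruzsa gives |3A| ≤ K³·|A| = (2.5000)³ · 6 ≈ 93.7500.
Step 4: Compute 3A = A + A + A directly by enumerating all triples (a,b,c) ∈ A³; |3A| = 27.
Step 5: Check 27 ≤ 93.7500? Yes ✓.

K = 15/6, Plünnecke-Ruzsa bound K³|A| ≈ 93.7500, |3A| = 27, inequality holds.


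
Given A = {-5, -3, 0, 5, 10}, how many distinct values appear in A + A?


A + A = {a + a' : a, a' ∈ A}; |A| = 5.
General bounds: 2|A| - 1 ≤ |A + A| ≤ |A|(|A|+1)/2, i.e. 9 ≤ |A + A| ≤ 15.
Lower bound 2|A|-1 is attained iff A is an arithmetic progression.
Enumerate sums a + a' for a ≤ a' (symmetric, so this suffices):
a = -5: -5+-5=-10, -5+-3=-8, -5+0=-5, -5+5=0, -5+10=5
a = -3: -3+-3=-6, -3+0=-3, -3+5=2, -3+10=7
a = 0: 0+0=0, 0+5=5, 0+10=10
a = 5: 5+5=10, 5+10=15
a = 10: 10+10=20
Distinct sums: {-10, -8, -6, -5, -3, 0, 2, 5, 7, 10, 15, 20}
|A + A| = 12

|A + A| = 12


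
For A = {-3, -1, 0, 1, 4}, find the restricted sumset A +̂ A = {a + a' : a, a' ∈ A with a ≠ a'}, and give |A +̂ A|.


Restricted sumset: A +̂ A = {a + a' : a ∈ A, a' ∈ A, a ≠ a'}.
Equivalently, take A + A and drop any sum 2a that is achievable ONLY as a + a for a ∈ A (i.e. sums representable only with equal summands).
Enumerate pairs (a, a') with a < a' (symmetric, so each unordered pair gives one sum; this covers all a ≠ a'):
  -3 + -1 = -4
  -3 + 0 = -3
  -3 + 1 = -2
  -3 + 4 = 1
  -1 + 0 = -1
  -1 + 1 = 0
  -1 + 4 = 3
  0 + 1 = 1
  0 + 4 = 4
  1 + 4 = 5
Collected distinct sums: {-4, -3, -2, -1, 0, 1, 3, 4, 5}
|A +̂ A| = 9
(Reference bound: |A +̂ A| ≥ 2|A| - 3 for |A| ≥ 2, with |A| = 5 giving ≥ 7.)

|A +̂ A| = 9


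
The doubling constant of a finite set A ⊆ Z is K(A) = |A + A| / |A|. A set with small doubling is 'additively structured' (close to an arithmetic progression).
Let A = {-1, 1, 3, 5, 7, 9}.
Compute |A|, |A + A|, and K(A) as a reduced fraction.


|A| = 6.
Compute A + A by enumerating all 36 pairs.
A + A = {-2, 0, 2, 4, 6, 8, 10, 12, 14, 16, 18}, so |A + A| = 11.
K = |A + A| / |A| = 11/6 (already in lowest terms) ≈ 1.8333.
Reference: AP of size 6 gives K = 11/6 ≈ 1.8333; a fully generic set of size 6 gives K ≈ 3.5000.

|A| = 6, |A + A| = 11, K = 11/6.


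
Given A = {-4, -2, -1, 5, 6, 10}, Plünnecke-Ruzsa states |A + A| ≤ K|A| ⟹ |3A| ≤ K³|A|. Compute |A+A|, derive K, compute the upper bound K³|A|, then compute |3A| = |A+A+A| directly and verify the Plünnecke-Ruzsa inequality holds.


|A| = 6.
Step 1: Compute A + A by enumerating all 36 pairs.
A + A = {-8, -6, -5, -4, -3, -2, 1, 2, 3, 4, 5, 6, 8, 9, 10, 11, 12, 15, 16, 20}, so |A + A| = 20.
Step 2: Doubling constant K = |A + A|/|A| = 20/6 = 20/6 ≈ 3.3333.
Step 3: Plünnecke-Ruzsa gives |3A| ≤ K³·|A| = (3.3333)³ · 6 ≈ 222.2222.
Step 4: Compute 3A = A + A + A directly by enumerating all triples (a,b,c) ∈ A³; |3A| = 37.
Step 5: Check 37 ≤ 222.2222? Yes ✓.

K = 20/6, Plünnecke-Ruzsa bound K³|A| ≈ 222.2222, |3A| = 37, inequality holds.


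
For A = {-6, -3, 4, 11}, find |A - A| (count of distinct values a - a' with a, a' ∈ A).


A - A = {a - a' : a, a' ∈ A}; |A| = 4.
Bounds: 2|A|-1 ≤ |A - A| ≤ |A|² - |A| + 1, i.e. 7 ≤ |A - A| ≤ 13.
Note: 0 ∈ A - A always (from a - a). The set is symmetric: if d ∈ A - A then -d ∈ A - A.
Enumerate nonzero differences d = a - a' with a > a' (then include -d):
Positive differences: {3, 7, 10, 14, 17}
Full difference set: {0} ∪ (positive diffs) ∪ (negative diffs).
|A - A| = 1 + 2·5 = 11 (matches direct enumeration: 11).

|A - A| = 11


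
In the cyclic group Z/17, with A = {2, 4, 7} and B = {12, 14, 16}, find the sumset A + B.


Work in Z/17Z: reduce every sum a + b modulo 17.
Enumerate all 9 pairs:
a = 2: 2+12=14, 2+14=16, 2+16=1
a = 4: 4+12=16, 4+14=1, 4+16=3
a = 7: 7+12=2, 7+14=4, 7+16=6
Distinct residues collected: {1, 2, 3, 4, 6, 14, 16}
|A + B| = 7 (out of 17 total residues).

A + B = {1, 2, 3, 4, 6, 14, 16}


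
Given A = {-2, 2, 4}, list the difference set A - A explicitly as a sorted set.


A - A = {a - a' : a, a' ∈ A}.
Compute a - a' for each ordered pair (a, a'):
a = -2: -2--2=0, -2-2=-4, -2-4=-6
a = 2: 2--2=4, 2-2=0, 2-4=-2
a = 4: 4--2=6, 4-2=2, 4-4=0
Collecting distinct values (and noting 0 appears from a-a):
A - A = {-6, -4, -2, 0, 2, 4, 6}
|A - A| = 7

A - A = {-6, -4, -2, 0, 2, 4, 6}


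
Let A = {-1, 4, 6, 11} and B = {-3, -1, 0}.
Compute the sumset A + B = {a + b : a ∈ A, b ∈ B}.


A + B = {a + b : a ∈ A, b ∈ B}.
Enumerate all |A|·|B| = 4·3 = 12 pairs (a, b) and collect distinct sums.
a = -1: -1+-3=-4, -1+-1=-2, -1+0=-1
a = 4: 4+-3=1, 4+-1=3, 4+0=4
a = 6: 6+-3=3, 6+-1=5, 6+0=6
a = 11: 11+-3=8, 11+-1=10, 11+0=11
Collecting distinct sums: A + B = {-4, -2, -1, 1, 3, 4, 5, 6, 8, 10, 11}
|A + B| = 11

A + B = {-4, -2, -1, 1, 3, 4, 5, 6, 8, 10, 11}


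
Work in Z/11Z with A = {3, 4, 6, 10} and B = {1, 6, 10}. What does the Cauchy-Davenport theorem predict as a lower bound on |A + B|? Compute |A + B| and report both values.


Cauchy-Davenport: |A + B| ≥ min(p, |A| + |B| - 1) for A, B nonempty in Z/pZ.
|A| = 4, |B| = 3, p = 11.
CD lower bound = min(11, 4 + 3 - 1) = min(11, 6) = 6.
Compute A + B mod 11 directly:
a = 3: 3+1=4, 3+6=9, 3+10=2
a = 4: 4+1=5, 4+6=10, 4+10=3
a = 6: 6+1=7, 6+6=1, 6+10=5
a = 10: 10+1=0, 10+6=5, 10+10=9
A + B = {0, 1, 2, 3, 4, 5, 7, 9, 10}, so |A + B| = 9.
Verify: 9 ≥ 6? Yes ✓.

CD lower bound = 6, actual |A + B| = 9.


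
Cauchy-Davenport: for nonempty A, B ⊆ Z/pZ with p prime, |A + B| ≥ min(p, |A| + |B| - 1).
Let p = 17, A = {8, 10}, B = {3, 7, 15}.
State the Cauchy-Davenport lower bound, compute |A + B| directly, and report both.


Cauchy-Davenport: |A + B| ≥ min(p, |A| + |B| - 1) for A, B nonempty in Z/pZ.
|A| = 2, |B| = 3, p = 17.
CD lower bound = min(17, 2 + 3 - 1) = min(17, 4) = 4.
Compute A + B mod 17 directly:
a = 8: 8+3=11, 8+7=15, 8+15=6
a = 10: 10+3=13, 10+7=0, 10+15=8
A + B = {0, 6, 8, 11, 13, 15}, so |A + B| = 6.
Verify: 6 ≥ 4? Yes ✓.

CD lower bound = 4, actual |A + B| = 6.


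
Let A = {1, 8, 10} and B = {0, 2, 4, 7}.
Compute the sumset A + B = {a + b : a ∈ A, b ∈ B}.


A + B = {a + b : a ∈ A, b ∈ B}.
Enumerate all |A|·|B| = 3·4 = 12 pairs (a, b) and collect distinct sums.
a = 1: 1+0=1, 1+2=3, 1+4=5, 1+7=8
a = 8: 8+0=8, 8+2=10, 8+4=12, 8+7=15
a = 10: 10+0=10, 10+2=12, 10+4=14, 10+7=17
Collecting distinct sums: A + B = {1, 3, 5, 8, 10, 12, 14, 15, 17}
|A + B| = 9

A + B = {1, 3, 5, 8, 10, 12, 14, 15, 17}


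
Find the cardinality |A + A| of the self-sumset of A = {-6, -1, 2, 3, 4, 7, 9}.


A + A = {a + a' : a, a' ∈ A}; |A| = 7.
General bounds: 2|A| - 1 ≤ |A + A| ≤ |A|(|A|+1)/2, i.e. 13 ≤ |A + A| ≤ 28.
Lower bound 2|A|-1 is attained iff A is an arithmetic progression.
Enumerate sums a + a' for a ≤ a' (symmetric, so this suffices):
a = -6: -6+-6=-12, -6+-1=-7, -6+2=-4, -6+3=-3, -6+4=-2, -6+7=1, -6+9=3
a = -1: -1+-1=-2, -1+2=1, -1+3=2, -1+4=3, -1+7=6, -1+9=8
a = 2: 2+2=4, 2+3=5, 2+4=6, 2+7=9, 2+9=11
a = 3: 3+3=6, 3+4=7, 3+7=10, 3+9=12
a = 4: 4+4=8, 4+7=11, 4+9=13
a = 7: 7+7=14, 7+9=16
a = 9: 9+9=18
Distinct sums: {-12, -7, -4, -3, -2, 1, 2, 3, 4, 5, 6, 7, 8, 9, 10, 11, 12, 13, 14, 16, 18}
|A + A| = 21

|A + A| = 21


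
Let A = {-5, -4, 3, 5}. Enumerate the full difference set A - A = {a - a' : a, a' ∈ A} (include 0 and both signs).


A - A = {a - a' : a, a' ∈ A}.
Compute a - a' for each ordered pair (a, a'):
a = -5: -5--5=0, -5--4=-1, -5-3=-8, -5-5=-10
a = -4: -4--5=1, -4--4=0, -4-3=-7, -4-5=-9
a = 3: 3--5=8, 3--4=7, 3-3=0, 3-5=-2
a = 5: 5--5=10, 5--4=9, 5-3=2, 5-5=0
Collecting distinct values (and noting 0 appears from a-a):
A - A = {-10, -9, -8, -7, -2, -1, 0, 1, 2, 7, 8, 9, 10}
|A - A| = 13

A - A = {-10, -9, -8, -7, -2, -1, 0, 1, 2, 7, 8, 9, 10}


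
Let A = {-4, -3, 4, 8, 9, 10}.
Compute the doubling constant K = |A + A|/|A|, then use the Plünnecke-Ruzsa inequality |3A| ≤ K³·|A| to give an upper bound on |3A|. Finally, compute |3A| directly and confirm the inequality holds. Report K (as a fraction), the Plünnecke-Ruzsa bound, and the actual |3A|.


|A| = 6.
Step 1: Compute A + A by enumerating all 36 pairs.
A + A = {-8, -7, -6, 0, 1, 4, 5, 6, 7, 8, 12, 13, 14, 16, 17, 18, 19, 20}, so |A + A| = 18.
Step 2: Doubling constant K = |A + A|/|A| = 18/6 = 18/6 ≈ 3.0000.
Step 3: Plünnecke-Ruzsa gives |3A| ≤ K³·|A| = (3.0000)³ · 6 ≈ 162.0000.
Step 4: Compute 3A = A + A + A directly by enumerating all triples (a,b,c) ∈ A³; |3A| = 35.
Step 5: Check 35 ≤ 162.0000? Yes ✓.

K = 18/6, Plünnecke-Ruzsa bound K³|A| ≈ 162.0000, |3A| = 35, inequality holds.


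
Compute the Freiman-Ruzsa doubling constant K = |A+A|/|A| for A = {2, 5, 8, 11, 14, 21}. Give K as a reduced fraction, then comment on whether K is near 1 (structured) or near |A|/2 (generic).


|A| = 6.
Compute A + A by enumerating all 36 pairs.
A + A = {4, 7, 10, 13, 16, 19, 22, 23, 25, 26, 28, 29, 32, 35, 42}, so |A + A| = 15.
K = |A + A| / |A| = 15/6 = 5/2 ≈ 2.5000.
Reference: AP of size 6 gives K = 11/6 ≈ 1.8333; a fully generic set of size 6 gives K ≈ 3.5000.

|A| = 6, |A + A| = 15, K = 15/6 = 5/2.


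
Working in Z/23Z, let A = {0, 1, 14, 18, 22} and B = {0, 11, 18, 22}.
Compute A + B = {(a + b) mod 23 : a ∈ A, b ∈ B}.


Work in Z/23Z: reduce every sum a + b modulo 23.
Enumerate all 20 pairs:
a = 0: 0+0=0, 0+11=11, 0+18=18, 0+22=22
a = 1: 1+0=1, 1+11=12, 1+18=19, 1+22=0
a = 14: 14+0=14, 14+11=2, 14+18=9, 14+22=13
a = 18: 18+0=18, 18+11=6, 18+18=13, 18+22=17
a = 22: 22+0=22, 22+11=10, 22+18=17, 22+22=21
Distinct residues collected: {0, 1, 2, 6, 9, 10, 11, 12, 13, 14, 17, 18, 19, 21, 22}
|A + B| = 15 (out of 23 total residues).

A + B = {0, 1, 2, 6, 9, 10, 11, 12, 13, 14, 17, 18, 19, 21, 22}


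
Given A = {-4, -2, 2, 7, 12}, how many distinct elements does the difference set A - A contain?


A - A = {a - a' : a, a' ∈ A}; |A| = 5.
Bounds: 2|A|-1 ≤ |A - A| ≤ |A|² - |A| + 1, i.e. 9 ≤ |A - A| ≤ 21.
Note: 0 ∈ A - A always (from a - a). The set is symmetric: if d ∈ A - A then -d ∈ A - A.
Enumerate nonzero differences d = a - a' with a > a' (then include -d):
Positive differences: {2, 4, 5, 6, 9, 10, 11, 14, 16}
Full difference set: {0} ∪ (positive diffs) ∪ (negative diffs).
|A - A| = 1 + 2·9 = 19 (matches direct enumeration: 19).

|A - A| = 19


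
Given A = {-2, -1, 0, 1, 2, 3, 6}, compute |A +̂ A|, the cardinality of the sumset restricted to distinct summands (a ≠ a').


Restricted sumset: A +̂ A = {a + a' : a ∈ A, a' ∈ A, a ≠ a'}.
Equivalently, take A + A and drop any sum 2a that is achievable ONLY as a + a for a ∈ A (i.e. sums representable only with equal summands).
Enumerate pairs (a, a') with a < a' (symmetric, so each unordered pair gives one sum; this covers all a ≠ a'):
  -2 + -1 = -3
  -2 + 0 = -2
  -2 + 1 = -1
  -2 + 2 = 0
  -2 + 3 = 1
  -2 + 6 = 4
  -1 + 0 = -1
  -1 + 1 = 0
  -1 + 2 = 1
  -1 + 3 = 2
  -1 + 6 = 5
  0 + 1 = 1
  0 + 2 = 2
  0 + 3 = 3
  0 + 6 = 6
  1 + 2 = 3
  1 + 3 = 4
  1 + 6 = 7
  2 + 3 = 5
  2 + 6 = 8
  3 + 6 = 9
Collected distinct sums: {-3, -2, -1, 0, 1, 2, 3, 4, 5, 6, 7, 8, 9}
|A +̂ A| = 13
(Reference bound: |A +̂ A| ≥ 2|A| - 3 for |A| ≥ 2, with |A| = 7 giving ≥ 11.)

|A +̂ A| = 13


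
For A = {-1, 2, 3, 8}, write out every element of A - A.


A - A = {a - a' : a, a' ∈ A}.
Compute a - a' for each ordered pair (a, a'):
a = -1: -1--1=0, -1-2=-3, -1-3=-4, -1-8=-9
a = 2: 2--1=3, 2-2=0, 2-3=-1, 2-8=-6
a = 3: 3--1=4, 3-2=1, 3-3=0, 3-8=-5
a = 8: 8--1=9, 8-2=6, 8-3=5, 8-8=0
Collecting distinct values (and noting 0 appears from a-a):
A - A = {-9, -6, -5, -4, -3, -1, 0, 1, 3, 4, 5, 6, 9}
|A - A| = 13

A - A = {-9, -6, -5, -4, -3, -1, 0, 1, 3, 4, 5, 6, 9}


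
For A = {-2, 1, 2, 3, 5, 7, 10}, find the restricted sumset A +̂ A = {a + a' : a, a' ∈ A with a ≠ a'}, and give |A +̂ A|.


Restricted sumset: A +̂ A = {a + a' : a ∈ A, a' ∈ A, a ≠ a'}.
Equivalently, take A + A and drop any sum 2a that is achievable ONLY as a + a for a ∈ A (i.e. sums representable only with equal summands).
Enumerate pairs (a, a') with a < a' (symmetric, so each unordered pair gives one sum; this covers all a ≠ a'):
  -2 + 1 = -1
  -2 + 2 = 0
  -2 + 3 = 1
  -2 + 5 = 3
  -2 + 7 = 5
  -2 + 10 = 8
  1 + 2 = 3
  1 + 3 = 4
  1 + 5 = 6
  1 + 7 = 8
  1 + 10 = 11
  2 + 3 = 5
  2 + 5 = 7
  2 + 7 = 9
  2 + 10 = 12
  3 + 5 = 8
  3 + 7 = 10
  3 + 10 = 13
  5 + 7 = 12
  5 + 10 = 15
  7 + 10 = 17
Collected distinct sums: {-1, 0, 1, 3, 4, 5, 6, 7, 8, 9, 10, 11, 12, 13, 15, 17}
|A +̂ A| = 16
(Reference bound: |A +̂ A| ≥ 2|A| - 3 for |A| ≥ 2, with |A| = 7 giving ≥ 11.)

|A +̂ A| = 16
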